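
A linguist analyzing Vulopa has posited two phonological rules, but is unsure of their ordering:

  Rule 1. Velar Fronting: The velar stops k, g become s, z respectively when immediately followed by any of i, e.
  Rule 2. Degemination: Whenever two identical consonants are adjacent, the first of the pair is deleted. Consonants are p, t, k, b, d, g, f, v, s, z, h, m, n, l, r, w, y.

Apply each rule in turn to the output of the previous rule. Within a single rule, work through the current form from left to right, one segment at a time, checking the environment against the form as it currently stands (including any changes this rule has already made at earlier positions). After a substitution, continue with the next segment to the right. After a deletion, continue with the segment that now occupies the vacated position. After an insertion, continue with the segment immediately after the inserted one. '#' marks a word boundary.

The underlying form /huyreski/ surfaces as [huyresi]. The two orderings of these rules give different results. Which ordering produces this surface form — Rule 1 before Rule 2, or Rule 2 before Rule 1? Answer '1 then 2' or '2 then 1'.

Order 1 then 2:
  1 Velar Fronting: [huyreski] → [huyressi]
  2 Degemination: [huyressi] → [huyresi]
  result: [huyresi]
Order 2 then 1:
  2 Degemination: no change — [huyreski]
  1 Velar Fronting: [huyreski] → [huyressi]
  result: [huyressi]

1 then 2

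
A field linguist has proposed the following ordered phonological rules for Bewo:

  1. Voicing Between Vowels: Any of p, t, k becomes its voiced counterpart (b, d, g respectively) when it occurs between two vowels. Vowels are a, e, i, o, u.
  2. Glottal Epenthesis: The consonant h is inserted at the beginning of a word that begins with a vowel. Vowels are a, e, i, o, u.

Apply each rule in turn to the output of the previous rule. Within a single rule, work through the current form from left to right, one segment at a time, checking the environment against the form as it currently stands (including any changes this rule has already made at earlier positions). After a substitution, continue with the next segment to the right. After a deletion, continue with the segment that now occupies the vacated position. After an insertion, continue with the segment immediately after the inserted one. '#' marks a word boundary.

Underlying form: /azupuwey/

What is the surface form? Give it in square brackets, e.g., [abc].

1 Voicing Between Vowels: [azupuwey] → [azubuwey]
2 Glottal Epenthesis: [azubuwey] → [hazubuwey]

[hazubuwey]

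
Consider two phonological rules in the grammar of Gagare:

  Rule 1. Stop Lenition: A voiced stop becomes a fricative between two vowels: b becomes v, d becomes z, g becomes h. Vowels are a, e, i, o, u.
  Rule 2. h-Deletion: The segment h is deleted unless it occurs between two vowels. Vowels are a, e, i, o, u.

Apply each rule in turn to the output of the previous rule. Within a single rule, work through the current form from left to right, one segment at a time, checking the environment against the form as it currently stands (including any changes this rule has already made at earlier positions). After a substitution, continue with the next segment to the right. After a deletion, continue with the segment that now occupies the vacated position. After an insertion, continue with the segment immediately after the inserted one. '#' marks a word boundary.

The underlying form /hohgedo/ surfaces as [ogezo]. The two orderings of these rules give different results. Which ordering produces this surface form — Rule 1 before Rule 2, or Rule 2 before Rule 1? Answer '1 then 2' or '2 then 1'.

Order 1 then 2:
  1 Stop Lenition: [hohgedo] → [hohgezo]
  2 h-Deletion: [hohgezo] → [ogezo]
  result: [ogezo]
Order 2 then 1:
  2 h-Deletion: [hohgedo] → [ogedo]
  1 Stop Lenition: [ogedo] → [ohezo]
  result: [ohezo]

1 then 2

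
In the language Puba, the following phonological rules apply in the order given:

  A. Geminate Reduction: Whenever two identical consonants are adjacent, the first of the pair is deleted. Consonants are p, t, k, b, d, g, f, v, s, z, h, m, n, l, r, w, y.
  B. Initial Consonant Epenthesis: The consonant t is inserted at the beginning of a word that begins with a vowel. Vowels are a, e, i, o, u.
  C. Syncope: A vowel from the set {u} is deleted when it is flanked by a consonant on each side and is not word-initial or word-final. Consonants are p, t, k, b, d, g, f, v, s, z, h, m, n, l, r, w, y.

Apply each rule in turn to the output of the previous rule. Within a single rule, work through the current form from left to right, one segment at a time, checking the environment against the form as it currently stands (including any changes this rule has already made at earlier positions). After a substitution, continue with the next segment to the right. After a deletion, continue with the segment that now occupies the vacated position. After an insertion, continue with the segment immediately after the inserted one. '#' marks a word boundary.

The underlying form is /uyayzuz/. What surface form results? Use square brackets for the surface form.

A Geminate Reduction: no change — [uyayzuz]
B Initial Consonant Epenthesis: [uyayzuz] → [tuyayzuz]
C Syncope: [tuyayzuz] → [tyayzz]

[tyayzz]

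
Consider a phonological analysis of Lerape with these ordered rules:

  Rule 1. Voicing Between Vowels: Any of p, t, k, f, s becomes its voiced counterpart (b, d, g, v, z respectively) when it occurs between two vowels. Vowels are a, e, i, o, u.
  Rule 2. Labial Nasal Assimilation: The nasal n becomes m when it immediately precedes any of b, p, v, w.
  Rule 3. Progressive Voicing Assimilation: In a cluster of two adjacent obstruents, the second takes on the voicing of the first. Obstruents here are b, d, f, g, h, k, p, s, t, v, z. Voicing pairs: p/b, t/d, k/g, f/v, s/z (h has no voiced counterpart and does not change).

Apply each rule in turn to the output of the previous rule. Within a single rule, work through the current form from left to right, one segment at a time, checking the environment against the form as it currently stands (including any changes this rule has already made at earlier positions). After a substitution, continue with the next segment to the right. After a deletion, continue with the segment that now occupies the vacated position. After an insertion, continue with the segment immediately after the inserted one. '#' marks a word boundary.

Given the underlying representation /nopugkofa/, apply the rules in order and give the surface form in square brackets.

[nobuggova]

Rule 1 Voicing Between Vowels: [nopugkofa] → [nobugkova]
Rule 2 Labial Nasal Assimilation: no change — [nobugkova]
Rule 3 Progressive Voicing Assimilation: [nobugkova] → [nobuggova]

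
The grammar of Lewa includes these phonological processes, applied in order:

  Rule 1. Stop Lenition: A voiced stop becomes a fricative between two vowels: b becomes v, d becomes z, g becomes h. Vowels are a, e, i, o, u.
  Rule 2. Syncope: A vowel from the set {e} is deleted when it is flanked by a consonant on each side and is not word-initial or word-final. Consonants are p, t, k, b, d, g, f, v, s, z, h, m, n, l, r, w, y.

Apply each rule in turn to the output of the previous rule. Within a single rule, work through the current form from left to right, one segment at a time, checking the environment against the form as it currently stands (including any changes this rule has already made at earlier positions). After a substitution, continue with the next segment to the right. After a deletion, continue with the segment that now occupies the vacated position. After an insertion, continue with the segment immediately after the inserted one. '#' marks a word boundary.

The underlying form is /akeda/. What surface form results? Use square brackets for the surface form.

Rule 1 Stop Lenition: [akeda] → [akeza]
Rule 2 Syncope: [akeza] → [akza]

[akza]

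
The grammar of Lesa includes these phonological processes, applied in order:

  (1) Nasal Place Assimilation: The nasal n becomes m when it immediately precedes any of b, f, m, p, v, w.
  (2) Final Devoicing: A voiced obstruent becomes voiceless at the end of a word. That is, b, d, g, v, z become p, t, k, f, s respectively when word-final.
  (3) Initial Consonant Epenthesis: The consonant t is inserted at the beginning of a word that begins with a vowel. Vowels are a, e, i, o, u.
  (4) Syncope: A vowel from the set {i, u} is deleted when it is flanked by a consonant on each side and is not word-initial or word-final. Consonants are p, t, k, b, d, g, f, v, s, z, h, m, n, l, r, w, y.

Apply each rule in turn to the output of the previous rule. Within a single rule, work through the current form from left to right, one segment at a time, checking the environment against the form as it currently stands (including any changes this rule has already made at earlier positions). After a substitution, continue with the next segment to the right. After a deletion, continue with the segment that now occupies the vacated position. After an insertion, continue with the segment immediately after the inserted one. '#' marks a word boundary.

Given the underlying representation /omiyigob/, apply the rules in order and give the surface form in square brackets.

[tomygop]

(1) Nasal Place Assimilation: no change — [omiyigob]
(2) Final Devoicing: [omiyigob] → [omiyigop]
(3) Initial Consonant Epenthesis: [omiyigop] → [tomiyigop]
(4) Syncope: [tomiyigop] → [tomygop]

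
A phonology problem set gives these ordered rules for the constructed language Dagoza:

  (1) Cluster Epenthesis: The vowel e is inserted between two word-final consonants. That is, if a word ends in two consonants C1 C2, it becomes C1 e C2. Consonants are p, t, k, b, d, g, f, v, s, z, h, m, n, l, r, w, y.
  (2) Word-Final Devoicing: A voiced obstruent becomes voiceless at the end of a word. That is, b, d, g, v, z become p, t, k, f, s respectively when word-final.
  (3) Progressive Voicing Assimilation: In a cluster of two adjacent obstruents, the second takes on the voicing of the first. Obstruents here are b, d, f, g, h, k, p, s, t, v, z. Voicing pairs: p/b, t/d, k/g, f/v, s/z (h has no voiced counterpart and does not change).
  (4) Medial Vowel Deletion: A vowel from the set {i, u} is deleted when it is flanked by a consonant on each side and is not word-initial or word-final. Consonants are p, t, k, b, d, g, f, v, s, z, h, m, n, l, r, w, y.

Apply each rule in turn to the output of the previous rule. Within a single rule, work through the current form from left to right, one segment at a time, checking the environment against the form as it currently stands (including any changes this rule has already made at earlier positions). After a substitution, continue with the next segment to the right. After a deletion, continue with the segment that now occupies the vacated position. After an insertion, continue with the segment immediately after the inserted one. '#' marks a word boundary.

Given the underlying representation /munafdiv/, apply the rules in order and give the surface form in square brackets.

[mnaftf]

(1) Cluster Epenthesis: no change — [munafdiv]
(2) Word-Final Devoicing: [munafdiv] → [munafdif]
(3) Progressive Voicing Assimilation: [munafdif] → [munaftif]
(4) Medial Vowel Deletion: [munaftif] → [mnaftf]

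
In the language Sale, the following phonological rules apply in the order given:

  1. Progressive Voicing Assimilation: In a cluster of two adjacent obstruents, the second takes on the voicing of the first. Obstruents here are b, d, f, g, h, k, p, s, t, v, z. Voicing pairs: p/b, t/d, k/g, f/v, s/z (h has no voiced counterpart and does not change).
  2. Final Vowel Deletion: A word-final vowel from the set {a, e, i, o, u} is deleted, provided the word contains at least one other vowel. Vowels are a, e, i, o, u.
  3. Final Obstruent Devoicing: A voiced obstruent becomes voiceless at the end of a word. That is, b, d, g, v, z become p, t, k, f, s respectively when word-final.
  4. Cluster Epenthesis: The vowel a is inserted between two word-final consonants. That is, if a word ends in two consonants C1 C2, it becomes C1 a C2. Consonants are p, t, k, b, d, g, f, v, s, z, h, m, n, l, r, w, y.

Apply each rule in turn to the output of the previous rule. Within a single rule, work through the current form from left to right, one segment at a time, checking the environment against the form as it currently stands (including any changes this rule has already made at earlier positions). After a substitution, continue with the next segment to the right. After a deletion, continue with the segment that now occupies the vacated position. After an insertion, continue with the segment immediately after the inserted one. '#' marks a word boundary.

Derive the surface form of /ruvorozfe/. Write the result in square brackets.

[ruvorozaf]

1 Progressive Voicing Assimilation: [ruvorozfe] → [ruvorozve]
2 Final Vowel Deletion: [ruvorozve] → [ruvorozv]
3 Final Obstruent Devoicing: [ruvorozv] → [ruvorozf]
4 Cluster Epenthesis: [ruvorozf] → [ruvorozaf]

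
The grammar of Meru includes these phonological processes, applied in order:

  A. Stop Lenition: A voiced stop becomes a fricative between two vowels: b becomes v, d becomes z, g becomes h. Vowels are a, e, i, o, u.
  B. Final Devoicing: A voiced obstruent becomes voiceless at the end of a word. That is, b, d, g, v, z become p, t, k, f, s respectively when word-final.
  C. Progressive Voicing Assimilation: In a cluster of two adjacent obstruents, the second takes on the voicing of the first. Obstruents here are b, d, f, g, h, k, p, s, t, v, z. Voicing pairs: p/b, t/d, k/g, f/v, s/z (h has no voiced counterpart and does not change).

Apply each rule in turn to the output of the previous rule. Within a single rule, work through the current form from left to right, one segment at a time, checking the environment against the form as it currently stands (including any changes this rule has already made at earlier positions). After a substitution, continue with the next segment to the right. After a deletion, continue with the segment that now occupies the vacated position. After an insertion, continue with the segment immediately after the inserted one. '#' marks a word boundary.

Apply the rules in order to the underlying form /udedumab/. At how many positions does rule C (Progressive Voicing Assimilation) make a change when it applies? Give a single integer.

A Stop Lenition: [udedumab] → [uzezumab]
B Final Devoicing: [uzezumab] → [uzezumap]
C Progressive Voicing Assimilation: no change — [uzezumap]
Rule C changed 0 position(s).

0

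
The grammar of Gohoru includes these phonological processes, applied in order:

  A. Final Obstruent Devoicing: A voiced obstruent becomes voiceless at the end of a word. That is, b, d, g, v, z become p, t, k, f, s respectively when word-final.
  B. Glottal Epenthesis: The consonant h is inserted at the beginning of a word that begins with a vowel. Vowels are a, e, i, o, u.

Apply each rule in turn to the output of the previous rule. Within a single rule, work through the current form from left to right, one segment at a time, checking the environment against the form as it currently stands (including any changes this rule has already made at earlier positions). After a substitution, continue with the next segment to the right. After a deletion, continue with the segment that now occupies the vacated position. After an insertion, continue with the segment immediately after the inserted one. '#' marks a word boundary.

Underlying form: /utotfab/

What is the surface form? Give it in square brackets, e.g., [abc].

[hutotfap]

A Final Obstruent Devoicing: [utotfab] → [utotfap]
B Glottal Epenthesis: [utotfap] → [hutotfap]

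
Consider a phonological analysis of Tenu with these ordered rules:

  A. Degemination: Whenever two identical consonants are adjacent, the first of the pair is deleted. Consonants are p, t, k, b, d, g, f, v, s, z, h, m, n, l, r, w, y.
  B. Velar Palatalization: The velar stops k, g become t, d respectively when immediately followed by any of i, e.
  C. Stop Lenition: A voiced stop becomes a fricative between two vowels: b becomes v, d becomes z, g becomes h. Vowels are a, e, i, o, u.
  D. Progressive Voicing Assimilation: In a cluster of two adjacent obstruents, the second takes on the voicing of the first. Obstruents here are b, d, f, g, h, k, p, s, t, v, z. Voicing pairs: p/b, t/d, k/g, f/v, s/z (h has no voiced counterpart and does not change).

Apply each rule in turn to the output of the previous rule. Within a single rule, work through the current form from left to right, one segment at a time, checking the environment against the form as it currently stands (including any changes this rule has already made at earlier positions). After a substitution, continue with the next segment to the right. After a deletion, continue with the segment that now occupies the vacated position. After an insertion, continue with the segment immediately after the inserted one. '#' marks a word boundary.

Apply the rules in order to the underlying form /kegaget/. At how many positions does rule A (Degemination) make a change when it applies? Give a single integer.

A Degemination: no change — [kegaget]
B Velar Palatalization: [kegaget] → [tegadet]
C Stop Lenition: [tegadet] → [tehazet]
D Progressive Voicing Assimilation: no change — [tehazet]
Rule A changed 0 position(s).

0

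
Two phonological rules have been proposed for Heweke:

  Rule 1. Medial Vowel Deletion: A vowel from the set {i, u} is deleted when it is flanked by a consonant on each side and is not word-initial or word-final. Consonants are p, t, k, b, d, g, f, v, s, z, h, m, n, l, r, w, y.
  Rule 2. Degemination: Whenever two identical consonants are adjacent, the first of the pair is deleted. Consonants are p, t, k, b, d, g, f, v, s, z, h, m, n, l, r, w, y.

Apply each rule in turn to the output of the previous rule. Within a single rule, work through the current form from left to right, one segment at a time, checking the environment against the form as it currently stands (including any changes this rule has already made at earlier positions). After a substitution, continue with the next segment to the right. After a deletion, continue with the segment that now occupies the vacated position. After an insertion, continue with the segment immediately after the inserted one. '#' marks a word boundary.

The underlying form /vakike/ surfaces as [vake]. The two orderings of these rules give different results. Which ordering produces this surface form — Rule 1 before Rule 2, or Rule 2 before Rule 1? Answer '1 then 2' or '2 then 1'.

1 then 2

Order 1 then 2:
  1 Medial Vowel Deletion: [vakike] → [vakke]
  2 Degemination: [vakke] → [vake]
  result: [vake]
Order 2 then 1:
  2 Degemination: no change — [vakike]
  1 Medial Vowel Deletion: [vakike] → [vakke]
  result: [vakke]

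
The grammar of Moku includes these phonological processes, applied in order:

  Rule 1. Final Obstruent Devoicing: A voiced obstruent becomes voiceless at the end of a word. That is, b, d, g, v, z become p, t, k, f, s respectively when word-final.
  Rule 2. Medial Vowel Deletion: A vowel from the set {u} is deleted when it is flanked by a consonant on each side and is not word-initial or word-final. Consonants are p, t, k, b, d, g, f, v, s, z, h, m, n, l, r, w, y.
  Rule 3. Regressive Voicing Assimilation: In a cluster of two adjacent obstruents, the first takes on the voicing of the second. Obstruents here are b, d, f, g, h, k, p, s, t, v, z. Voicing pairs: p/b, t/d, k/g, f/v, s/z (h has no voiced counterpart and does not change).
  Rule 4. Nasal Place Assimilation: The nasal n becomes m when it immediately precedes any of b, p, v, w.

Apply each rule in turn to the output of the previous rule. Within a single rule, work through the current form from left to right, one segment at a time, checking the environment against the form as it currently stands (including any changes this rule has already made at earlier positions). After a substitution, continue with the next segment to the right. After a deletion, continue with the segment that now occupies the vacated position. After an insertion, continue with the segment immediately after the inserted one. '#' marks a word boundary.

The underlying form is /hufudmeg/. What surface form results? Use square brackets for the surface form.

Rule 1 Final Obstruent Devoicing: [hufudmeg] → [hufudmek]
Rule 2 Medial Vowel Deletion: [hufudmek] → [hfdmek]
Rule 3 Regressive Voicing Assimilation: [hfdmek] → [hvdmek]
Rule 4 Nasal Place Assimilation: no change — [hvdmek]

[hvdmek]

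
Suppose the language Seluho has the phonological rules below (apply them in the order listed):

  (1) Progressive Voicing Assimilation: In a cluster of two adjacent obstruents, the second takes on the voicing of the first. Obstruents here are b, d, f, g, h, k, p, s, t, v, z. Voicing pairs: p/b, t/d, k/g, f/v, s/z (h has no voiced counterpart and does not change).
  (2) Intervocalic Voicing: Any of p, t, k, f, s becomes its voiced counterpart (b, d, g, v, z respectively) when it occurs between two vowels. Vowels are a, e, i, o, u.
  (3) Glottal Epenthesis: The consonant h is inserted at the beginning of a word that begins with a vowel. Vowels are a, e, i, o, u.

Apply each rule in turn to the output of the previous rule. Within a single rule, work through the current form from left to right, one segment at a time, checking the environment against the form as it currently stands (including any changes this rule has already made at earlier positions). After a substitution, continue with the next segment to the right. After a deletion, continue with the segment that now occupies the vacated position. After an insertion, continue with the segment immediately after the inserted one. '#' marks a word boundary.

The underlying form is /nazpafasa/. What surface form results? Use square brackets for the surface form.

[nazbavaza]

(1) Progressive Voicing Assimilation: [nazpafasa] → [nazbafasa]
(2) Intervocalic Voicing: [nazbafasa] → [nazbavaza]
(3) Glottal Epenthesis: no change — [nazbavaza]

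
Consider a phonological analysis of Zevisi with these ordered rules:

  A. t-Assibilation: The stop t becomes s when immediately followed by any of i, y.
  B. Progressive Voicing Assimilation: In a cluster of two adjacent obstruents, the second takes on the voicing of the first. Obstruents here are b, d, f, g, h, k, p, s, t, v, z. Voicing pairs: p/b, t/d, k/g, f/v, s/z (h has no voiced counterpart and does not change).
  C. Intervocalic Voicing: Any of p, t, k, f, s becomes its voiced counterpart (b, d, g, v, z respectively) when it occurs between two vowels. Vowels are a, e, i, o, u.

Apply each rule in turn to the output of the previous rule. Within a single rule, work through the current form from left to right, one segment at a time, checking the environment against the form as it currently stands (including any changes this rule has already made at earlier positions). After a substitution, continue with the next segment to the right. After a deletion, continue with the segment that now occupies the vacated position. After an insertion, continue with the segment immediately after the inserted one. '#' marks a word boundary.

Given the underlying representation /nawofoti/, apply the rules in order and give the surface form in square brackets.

A t-Assibilation: [nawofoti] → [nawofosi]
B Progressive Voicing Assimilation: no change — [nawofosi]
C Intervocalic Voicing: [nawofosi] → [nawovozi]

[nawovozi]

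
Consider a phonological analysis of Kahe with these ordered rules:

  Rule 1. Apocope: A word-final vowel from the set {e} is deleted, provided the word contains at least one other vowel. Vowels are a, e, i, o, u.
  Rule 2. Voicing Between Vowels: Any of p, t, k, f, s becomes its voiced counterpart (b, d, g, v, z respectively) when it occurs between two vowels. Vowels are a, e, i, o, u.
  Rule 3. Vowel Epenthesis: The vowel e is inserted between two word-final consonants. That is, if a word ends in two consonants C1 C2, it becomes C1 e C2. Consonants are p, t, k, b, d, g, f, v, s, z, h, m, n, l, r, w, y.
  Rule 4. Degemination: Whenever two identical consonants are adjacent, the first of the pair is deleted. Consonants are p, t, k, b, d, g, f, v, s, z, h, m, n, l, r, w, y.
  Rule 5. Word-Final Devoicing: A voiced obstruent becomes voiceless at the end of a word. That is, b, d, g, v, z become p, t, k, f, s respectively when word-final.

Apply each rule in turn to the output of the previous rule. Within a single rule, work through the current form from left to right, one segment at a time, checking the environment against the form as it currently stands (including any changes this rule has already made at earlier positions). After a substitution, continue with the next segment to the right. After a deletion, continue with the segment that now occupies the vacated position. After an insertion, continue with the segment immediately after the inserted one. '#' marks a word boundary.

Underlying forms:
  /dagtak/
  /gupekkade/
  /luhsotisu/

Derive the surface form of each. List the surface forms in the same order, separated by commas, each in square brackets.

/dagtak/:
  Rule 1 Apocope: no change — [dagtak]
  Rule 2 Voicing Between Vowels: no change — [dagtak]
  Rule 3 Vowel Epenthesis: no change — [dagtak]
  Rule 4 Degemination: no change — [dagtak]
  Rule 5 Word-Final Devoicing: no change — [dagtak]
/gupekkade/:
  Rule 1 Apocope: [gupekkade] → [gupekkad]
  Rule 2 Voicing Between Vowels: [gupekkad] → [gubekkad]
  Rule 3 Vowel Epenthesis: no change — [gubekkad]
  Rule 4 Degemination: [gubekkad] → [gubekad]
  Rule 5 Word-Final Devoicing: [gubekad] → [gubekat]
/luhsotisu/:
  Rule 1 Apocope: no change — [luhsotisu]
  Rule 2 Voicing Between Vowels: [luhsotisu] → [luhsodizu]
  Rule 3 Vowel Epenthesis: no change — [luhsodizu]
  Rule 4 Degemination: no change — [luhsodizu]
  Rule 5 Word-Final Devoicing: no change — [luhsodizu]

[dagtak], [gubekat], [luhsodizu]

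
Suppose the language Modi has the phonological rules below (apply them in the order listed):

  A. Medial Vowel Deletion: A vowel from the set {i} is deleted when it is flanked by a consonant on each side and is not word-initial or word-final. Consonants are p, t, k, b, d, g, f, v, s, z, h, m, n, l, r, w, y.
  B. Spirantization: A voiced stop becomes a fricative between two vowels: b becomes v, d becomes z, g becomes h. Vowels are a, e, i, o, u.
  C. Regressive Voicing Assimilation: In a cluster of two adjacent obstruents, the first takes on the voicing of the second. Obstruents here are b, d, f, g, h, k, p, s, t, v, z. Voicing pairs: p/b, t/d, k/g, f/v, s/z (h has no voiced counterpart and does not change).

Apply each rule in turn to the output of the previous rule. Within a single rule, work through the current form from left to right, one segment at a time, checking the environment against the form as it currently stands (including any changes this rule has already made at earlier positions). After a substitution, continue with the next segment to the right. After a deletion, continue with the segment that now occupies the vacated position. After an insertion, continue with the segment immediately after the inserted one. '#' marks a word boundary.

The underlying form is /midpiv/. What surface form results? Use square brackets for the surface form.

A Medial Vowel Deletion: [midpiv] → [mdpv]
B Spirantization: no change — [mdpv]
C Regressive Voicing Assimilation: [mdpv] → [mtbv]

[mtbv]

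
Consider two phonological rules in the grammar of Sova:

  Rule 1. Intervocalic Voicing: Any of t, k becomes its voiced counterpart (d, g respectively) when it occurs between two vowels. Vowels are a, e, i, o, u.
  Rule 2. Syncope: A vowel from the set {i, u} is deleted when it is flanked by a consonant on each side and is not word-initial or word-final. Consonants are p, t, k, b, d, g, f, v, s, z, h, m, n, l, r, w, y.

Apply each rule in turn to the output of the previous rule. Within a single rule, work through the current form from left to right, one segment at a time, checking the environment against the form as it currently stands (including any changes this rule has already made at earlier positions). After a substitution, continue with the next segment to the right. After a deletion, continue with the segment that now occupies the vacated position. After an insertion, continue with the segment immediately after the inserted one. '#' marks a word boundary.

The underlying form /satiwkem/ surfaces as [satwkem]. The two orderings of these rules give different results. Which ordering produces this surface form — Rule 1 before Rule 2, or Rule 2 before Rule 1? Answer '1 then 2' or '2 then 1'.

2 then 1

Order 1 then 2:
  1 Intervocalic Voicing: [satiwkem] → [sadiwkem]
  2 Syncope: [sadiwkem] → [sadwkem]
  result: [sadwkem]
Order 2 then 1:
  2 Syncope: [satiwkem] → [satwkem]
  1 Intervocalic Voicing: no change — [satwkem]
  result: [satwkem]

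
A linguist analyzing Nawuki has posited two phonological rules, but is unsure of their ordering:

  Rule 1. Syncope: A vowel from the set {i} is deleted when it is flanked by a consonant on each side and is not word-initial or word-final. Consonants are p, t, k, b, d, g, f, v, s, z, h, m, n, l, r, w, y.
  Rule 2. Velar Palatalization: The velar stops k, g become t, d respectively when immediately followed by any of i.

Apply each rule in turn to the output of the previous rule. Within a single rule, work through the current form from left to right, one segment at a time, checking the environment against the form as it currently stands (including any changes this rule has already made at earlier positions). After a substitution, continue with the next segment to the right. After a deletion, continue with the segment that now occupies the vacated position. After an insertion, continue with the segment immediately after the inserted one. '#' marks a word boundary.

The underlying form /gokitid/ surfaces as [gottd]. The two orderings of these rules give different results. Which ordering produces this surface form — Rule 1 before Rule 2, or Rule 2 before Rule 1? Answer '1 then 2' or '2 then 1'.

2 then 1

Order 1 then 2:
  1 Syncope: [gokitid] → [goktd]
  2 Velar Palatalization: no change — [goktd]
  result: [goktd]
Order 2 then 1:
  2 Velar Palatalization: [gokitid] → [gotitid]
  1 Syncope: [gotitid] → [gottd]
  result: [gottd]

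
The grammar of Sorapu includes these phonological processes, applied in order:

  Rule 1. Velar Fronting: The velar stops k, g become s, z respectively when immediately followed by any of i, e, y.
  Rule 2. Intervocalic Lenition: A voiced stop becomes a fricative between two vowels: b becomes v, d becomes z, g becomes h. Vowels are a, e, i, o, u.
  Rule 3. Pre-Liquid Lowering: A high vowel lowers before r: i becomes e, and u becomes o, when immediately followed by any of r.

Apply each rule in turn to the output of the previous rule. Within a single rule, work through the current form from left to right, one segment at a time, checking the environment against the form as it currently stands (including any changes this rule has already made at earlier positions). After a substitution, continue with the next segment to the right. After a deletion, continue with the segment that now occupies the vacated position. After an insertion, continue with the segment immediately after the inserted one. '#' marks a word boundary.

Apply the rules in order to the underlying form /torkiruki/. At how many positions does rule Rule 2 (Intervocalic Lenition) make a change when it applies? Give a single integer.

0

Rule 1 Velar Fronting: [torkiruki] → [torsirusi]
Rule 2 Intervocalic Lenition: no change — [torsirusi]
Rule 3 Pre-Liquid Lowering: [torsirusi] → [torserusi]
Rule Rule 2 changed 0 position(s).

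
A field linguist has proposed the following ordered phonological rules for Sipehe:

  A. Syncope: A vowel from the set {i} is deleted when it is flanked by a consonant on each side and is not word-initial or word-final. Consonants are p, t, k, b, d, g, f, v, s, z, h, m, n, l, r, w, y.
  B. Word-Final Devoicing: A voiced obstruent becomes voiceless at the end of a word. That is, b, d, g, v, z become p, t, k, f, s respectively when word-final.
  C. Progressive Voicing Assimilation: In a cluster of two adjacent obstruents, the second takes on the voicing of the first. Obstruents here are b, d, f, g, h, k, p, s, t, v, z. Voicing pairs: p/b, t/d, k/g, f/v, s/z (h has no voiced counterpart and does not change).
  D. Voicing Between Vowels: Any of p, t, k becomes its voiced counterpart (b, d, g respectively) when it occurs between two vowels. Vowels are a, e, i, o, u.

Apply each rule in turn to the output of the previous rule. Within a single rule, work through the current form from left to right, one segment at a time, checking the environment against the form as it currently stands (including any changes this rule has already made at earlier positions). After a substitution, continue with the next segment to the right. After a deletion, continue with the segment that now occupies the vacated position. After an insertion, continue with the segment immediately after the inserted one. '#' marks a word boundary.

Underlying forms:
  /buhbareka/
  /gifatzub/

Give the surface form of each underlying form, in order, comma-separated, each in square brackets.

[buhparega], [gvatsup]

/buhbareka/:
  A Syncope: no change — [buhbareka]
  B Word-Final Devoicing: no change — [buhbareka]
  C Progressive Voicing Assimilation: [buhbareka] → [buhpareka]
  D Voicing Between Vowels: [buhpareka] → [buhparega]
/gifatzub/:
  A Syncope: [gifatzub] → [gfatzub]
  B Word-Final Devoicing: [gfatzub] → [gfatzup]
  C Progressive Voicing Assimilation: [gfatzup] → [gvatsup]
  D Voicing Between Vowels: no change — [gvatsup]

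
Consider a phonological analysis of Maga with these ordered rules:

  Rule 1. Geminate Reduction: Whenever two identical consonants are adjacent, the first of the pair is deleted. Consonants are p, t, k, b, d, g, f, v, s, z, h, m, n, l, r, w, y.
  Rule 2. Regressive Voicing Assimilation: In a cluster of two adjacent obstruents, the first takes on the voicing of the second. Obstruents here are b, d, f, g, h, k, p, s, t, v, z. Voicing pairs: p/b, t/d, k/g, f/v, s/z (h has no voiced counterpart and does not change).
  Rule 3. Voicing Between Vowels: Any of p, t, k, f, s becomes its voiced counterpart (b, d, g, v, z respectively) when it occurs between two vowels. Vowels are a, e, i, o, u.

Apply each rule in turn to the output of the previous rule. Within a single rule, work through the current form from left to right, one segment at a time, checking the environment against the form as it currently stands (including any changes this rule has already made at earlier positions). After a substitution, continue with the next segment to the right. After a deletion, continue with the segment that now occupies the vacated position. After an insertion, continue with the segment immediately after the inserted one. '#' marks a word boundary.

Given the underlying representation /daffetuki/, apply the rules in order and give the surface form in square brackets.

[davedugi]

Rule 1 Geminate Reduction: [daffetuki] → [dafetuki]
Rule 2 Regressive Voicing Assimilation: no change — [dafetuki]
Rule 3 Voicing Between Vowels: [dafetuki] → [davedugi]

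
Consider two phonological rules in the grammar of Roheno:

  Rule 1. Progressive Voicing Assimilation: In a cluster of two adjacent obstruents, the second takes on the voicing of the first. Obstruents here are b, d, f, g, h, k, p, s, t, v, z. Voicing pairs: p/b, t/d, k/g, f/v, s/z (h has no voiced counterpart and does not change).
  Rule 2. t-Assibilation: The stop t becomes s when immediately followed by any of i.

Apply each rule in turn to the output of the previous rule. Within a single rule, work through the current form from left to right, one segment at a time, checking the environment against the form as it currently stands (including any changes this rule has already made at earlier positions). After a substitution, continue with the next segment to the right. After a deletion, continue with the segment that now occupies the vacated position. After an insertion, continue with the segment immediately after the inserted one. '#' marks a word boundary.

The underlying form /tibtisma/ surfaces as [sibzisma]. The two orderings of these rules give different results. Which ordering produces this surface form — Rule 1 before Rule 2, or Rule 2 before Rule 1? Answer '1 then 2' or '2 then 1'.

2 then 1

Order 1 then 2:
  1 Progressive Voicing Assimilation: [tibtisma] → [tibdisma]
  2 t-Assibilation: [tibdisma] → [sibdisma]
  result: [sibdisma]
Order 2 then 1:
  2 t-Assibilation: [tibtisma] → [sibsisma]
  1 Progressive Voicing Assimilation: [sibsisma] → [sibzisma]
  result: [sibzisma]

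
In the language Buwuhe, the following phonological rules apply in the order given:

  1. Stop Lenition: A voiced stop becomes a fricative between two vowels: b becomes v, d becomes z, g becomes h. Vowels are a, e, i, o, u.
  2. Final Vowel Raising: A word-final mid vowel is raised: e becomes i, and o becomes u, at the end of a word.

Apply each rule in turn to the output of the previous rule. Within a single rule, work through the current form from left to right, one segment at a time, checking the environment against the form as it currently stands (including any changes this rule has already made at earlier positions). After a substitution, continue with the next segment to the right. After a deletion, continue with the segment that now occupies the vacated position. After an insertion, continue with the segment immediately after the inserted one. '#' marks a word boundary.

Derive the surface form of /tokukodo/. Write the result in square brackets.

1 Stop Lenition: [tokukodo] → [tokukozo]
2 Final Vowel Raising: [tokukozo] → [tokukozu]

[tokukozu]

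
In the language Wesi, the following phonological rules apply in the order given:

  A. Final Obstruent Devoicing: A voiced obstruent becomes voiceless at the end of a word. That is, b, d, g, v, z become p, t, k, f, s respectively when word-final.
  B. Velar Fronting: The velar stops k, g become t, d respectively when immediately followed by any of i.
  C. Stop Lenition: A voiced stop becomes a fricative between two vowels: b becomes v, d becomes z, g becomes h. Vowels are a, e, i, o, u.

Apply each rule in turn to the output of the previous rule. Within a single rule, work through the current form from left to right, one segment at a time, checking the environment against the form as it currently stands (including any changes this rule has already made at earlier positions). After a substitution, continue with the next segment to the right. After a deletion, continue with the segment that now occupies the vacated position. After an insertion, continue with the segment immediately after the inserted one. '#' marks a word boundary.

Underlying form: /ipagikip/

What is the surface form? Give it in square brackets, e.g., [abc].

[ipazitip]

A Final Obstruent Devoicing: no change — [ipagikip]
B Velar Fronting: [ipagikip] → [ipaditip]
C Stop Lenition: [ipaditip] → [ipazitip]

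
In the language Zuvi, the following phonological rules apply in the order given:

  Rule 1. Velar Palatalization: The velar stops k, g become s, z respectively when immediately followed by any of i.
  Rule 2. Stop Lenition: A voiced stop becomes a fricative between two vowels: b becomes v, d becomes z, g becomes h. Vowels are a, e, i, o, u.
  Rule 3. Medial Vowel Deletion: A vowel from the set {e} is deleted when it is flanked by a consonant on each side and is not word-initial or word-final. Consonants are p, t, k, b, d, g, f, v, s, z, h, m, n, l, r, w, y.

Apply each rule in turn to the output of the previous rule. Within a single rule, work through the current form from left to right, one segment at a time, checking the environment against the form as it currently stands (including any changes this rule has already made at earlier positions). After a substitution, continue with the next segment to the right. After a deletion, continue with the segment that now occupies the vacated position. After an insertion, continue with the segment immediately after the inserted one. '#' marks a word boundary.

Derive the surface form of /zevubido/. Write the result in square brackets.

[zvuvizo]

Rule 1 Velar Palatalization: no change — [zevubido]
Rule 2 Stop Lenition: [zevubido] → [zevuvizo]
Rule 3 Medial Vowel Deletion: [zevuvizo] → [zvuvizo]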